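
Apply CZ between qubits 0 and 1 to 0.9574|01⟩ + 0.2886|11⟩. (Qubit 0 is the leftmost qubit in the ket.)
0.9574|01⟩ - 0.2886|11⟩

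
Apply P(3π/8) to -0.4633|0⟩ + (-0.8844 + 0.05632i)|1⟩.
-0.4633|0⟩ + (-0.3905 - 0.7955i)|1⟩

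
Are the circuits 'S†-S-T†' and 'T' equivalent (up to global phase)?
No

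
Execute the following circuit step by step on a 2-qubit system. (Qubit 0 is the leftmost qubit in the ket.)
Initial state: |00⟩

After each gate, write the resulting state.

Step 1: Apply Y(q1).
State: i|01⟩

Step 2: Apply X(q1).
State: i|00⟩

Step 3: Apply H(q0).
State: (1/√2)i|00⟩ + (1/√2)i|10⟩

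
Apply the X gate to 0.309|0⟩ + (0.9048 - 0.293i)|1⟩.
(0.9048 - 0.293i)|0⟩ + 0.309|1⟩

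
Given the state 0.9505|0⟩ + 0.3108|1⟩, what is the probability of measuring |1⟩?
0.0966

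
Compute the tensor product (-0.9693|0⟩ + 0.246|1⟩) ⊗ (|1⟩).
-0.9693|01⟩ + 0.246|11⟩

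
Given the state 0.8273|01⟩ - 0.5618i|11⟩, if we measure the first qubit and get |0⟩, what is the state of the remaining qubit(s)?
|1⟩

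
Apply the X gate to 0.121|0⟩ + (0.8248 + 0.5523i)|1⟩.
(0.8248 + 0.5523i)|0⟩ + 0.121|1⟩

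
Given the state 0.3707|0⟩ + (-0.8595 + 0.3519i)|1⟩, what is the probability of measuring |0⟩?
0.1374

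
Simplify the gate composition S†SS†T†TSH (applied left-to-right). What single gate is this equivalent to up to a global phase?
H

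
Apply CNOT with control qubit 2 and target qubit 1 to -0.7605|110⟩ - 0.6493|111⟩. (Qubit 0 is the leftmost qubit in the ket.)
-0.6493|101⟩ - 0.7605|110⟩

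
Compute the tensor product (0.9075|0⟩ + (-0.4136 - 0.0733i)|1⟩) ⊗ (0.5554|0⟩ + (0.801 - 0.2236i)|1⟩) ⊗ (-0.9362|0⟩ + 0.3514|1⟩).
-0.4719|000⟩ + 0.1771|001⟩ + (-0.6805 + 0.19i)|010⟩ + (0.2554 - 0.07131i)|011⟩ + (0.2151 + 0.03811i)|100⟩ + (-0.08072 - 0.01431i)|101⟩ + (0.3255 - 0.03161i)|110⟩ + (-0.1222 + 0.01187i)|111⟩

amp(|b₁b₂…⟩) = product of the factor amplitudes for bits b₁, b₂, …; only kets whose every factor amplitude is nonzero survive.
|000⟩: (0.9075)(0.5554)(-0.9362) = -0.4719
|001⟩: (0.9075)(0.5554)(0.3514) = 0.1771
|010⟩: (0.9075)(0.801 - 0.2236i)(-0.9362) = (-0.6805 + 0.19i)
|011⟩: (0.9075)(0.801 - 0.2236i)(0.3514) = (0.2554 - 0.07131i)
|100⟩: (-0.4136 - 0.0733i)(0.5554)(-0.9362) = (0.2151 + 0.03811i)
|101⟩: (-0.4136 - 0.0733i)(0.5554)(0.3514) = (-0.08072 - 0.01431i)
|110⟩: (-0.4136 - 0.0733i)(0.801 - 0.2236i)(-0.9362) = (0.3255 - 0.03161i)
|111⟩: (-0.4136 - 0.0733i)(0.801 - 0.2236i)(0.3514) = (-0.1222 + 0.01187i)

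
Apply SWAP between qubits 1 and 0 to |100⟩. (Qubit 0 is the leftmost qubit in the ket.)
|010⟩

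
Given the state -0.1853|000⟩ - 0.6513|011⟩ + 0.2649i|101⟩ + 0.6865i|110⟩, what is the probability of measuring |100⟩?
0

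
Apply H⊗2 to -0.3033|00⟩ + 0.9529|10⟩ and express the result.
0.3248|00⟩ + 0.3248|01⟩ - 0.6281|10⟩ - 0.6281|11⟩

H⊗2 gives amp(|y⟩) = (1/2) Σ_x (−1)^(x·y) amp(|x⟩), where x·y is the number of positions in which both x and y have a 1.
|00⟩: (-0.3033 + 0.9529)/2 = 0.3248
|01⟩: (-0.3033 + 0.9529)/2 = 0.3248
|10⟩: (-0.3033 - 0.9529)/2 = -0.6281
|11⟩: (-0.3033 - 0.9529)/2 = -0.6281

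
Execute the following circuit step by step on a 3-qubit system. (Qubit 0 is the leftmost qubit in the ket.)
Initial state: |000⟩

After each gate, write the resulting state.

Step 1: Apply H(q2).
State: 1/√2|000⟩ + 1/√2|001⟩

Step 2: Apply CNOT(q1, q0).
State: 1/√2|000⟩ + 1/√2|001⟩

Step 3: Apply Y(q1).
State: (1/√2)i|010⟩ + (1/√2)i|011⟩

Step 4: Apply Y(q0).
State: -1/√2|110⟩ - 1/√2|111⟩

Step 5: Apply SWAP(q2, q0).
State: -1/√2|011⟩ - 1/√2|111⟩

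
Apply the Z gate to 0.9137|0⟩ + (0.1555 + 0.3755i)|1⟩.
0.9137|0⟩ + (-0.1555 - 0.3755i)|1⟩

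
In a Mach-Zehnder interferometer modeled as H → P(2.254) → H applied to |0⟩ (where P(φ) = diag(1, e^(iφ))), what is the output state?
(0.1844 + 0.3878i)|0⟩ + (0.8156 - 0.3878i)|1⟩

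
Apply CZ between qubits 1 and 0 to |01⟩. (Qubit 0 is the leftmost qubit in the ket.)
|01⟩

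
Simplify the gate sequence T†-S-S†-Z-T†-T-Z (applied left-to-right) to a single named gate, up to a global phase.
T†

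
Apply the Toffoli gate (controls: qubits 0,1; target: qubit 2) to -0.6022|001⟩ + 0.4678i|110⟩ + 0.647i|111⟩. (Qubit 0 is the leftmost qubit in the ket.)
-0.6022|001⟩ + 0.647i|110⟩ + 0.4678i|111⟩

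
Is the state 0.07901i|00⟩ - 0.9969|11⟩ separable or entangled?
Entangled

Writing the state as a|00⟩ + b|01⟩ + c|10⟩ + d|11⟩, it is a product state iff ad − bc = 0.
Here (a, b, c, d) = (0.07901i, 0, 0, -0.9969): ad − bc = (0.07901i)(-0.9969) − (0)(0) = -0.07877i ≠ 0, so the state is entangled.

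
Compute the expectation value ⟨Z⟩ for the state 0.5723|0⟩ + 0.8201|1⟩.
-0.345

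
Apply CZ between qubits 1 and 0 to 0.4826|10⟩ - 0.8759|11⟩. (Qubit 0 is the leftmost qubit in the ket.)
0.4826|10⟩ + 0.8759|11⟩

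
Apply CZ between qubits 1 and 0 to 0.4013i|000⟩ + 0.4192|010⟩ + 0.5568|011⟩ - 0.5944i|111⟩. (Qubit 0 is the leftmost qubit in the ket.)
0.4013i|000⟩ + 0.4192|010⟩ + 0.5568|011⟩ + 0.5944i|111⟩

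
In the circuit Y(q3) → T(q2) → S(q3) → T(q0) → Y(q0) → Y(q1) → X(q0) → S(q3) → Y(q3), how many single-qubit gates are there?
9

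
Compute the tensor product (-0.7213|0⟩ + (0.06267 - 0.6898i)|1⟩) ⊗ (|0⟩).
-0.7213|00⟩ + (0.06267 - 0.6898i)|10⟩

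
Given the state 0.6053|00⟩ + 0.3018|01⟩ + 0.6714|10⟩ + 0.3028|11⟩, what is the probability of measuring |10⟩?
0.4508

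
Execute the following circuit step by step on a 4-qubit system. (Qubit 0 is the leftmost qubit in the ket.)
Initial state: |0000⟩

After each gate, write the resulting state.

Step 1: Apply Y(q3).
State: i|0001⟩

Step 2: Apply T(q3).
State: (-1/√2 + (1/√2)i)|0001⟩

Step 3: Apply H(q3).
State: (-1/2 + (1/2)i)|0000⟩ + (1/2 - (1/2)i)|0001⟩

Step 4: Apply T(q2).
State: (-1/2 + (1/2)i)|0000⟩ + (1/2 - (1/2)i)|0001⟩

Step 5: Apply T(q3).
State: (-1/2 + (1/2)i)|0000⟩ + 1/√2|0001⟩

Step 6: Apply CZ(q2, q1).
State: (-1/2 + (1/2)i)|0000⟩ + 1/√2|0001⟩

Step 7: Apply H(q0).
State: (-1/√8 + (1/√8)i)|0000⟩ + 1/2|0001⟩ + (-1/√8 + (1/√8)i)|1000⟩ + 1/2|1001⟩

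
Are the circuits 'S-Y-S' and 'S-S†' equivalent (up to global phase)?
No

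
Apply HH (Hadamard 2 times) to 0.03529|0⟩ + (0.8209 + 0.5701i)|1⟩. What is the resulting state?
0.03529|0⟩ + (0.8209 + 0.5701i)|1⟩

H² = I, so an even number of Hadamards cancels: H^2 = I and the state is unchanged.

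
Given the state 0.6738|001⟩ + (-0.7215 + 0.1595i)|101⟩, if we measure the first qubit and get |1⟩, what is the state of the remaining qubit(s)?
(-0.9764 + 0.2159i)|01⟩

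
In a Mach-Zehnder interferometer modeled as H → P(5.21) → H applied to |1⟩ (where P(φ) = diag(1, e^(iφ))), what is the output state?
(0.2613 + 0.4394i)|0⟩ + (0.7387 - 0.4394i)|1⟩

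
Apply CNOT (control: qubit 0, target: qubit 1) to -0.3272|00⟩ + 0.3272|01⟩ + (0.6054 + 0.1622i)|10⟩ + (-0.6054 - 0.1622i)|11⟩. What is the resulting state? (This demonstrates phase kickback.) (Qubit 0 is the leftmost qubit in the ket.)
-0.3272|00⟩ + 0.3272|01⟩ + (-0.6054 - 0.1622i)|10⟩ + (0.6054 + 0.1622i)|11⟩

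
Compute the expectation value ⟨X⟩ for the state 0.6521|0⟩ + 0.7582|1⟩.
0.9888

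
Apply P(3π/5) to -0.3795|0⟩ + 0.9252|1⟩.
-0.3795|0⟩ + (-0.2859 + 0.8799i)|1⟩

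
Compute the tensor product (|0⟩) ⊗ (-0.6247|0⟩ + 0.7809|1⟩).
-0.6247|00⟩ + 0.7809|01⟩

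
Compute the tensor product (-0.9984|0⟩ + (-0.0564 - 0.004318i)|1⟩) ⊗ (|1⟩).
-0.9984|01⟩ + (-0.0564 - 0.004318i)|11⟩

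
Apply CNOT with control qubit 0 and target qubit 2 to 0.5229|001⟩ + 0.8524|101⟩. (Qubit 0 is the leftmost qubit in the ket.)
0.5229|001⟩ + 0.8524|100⟩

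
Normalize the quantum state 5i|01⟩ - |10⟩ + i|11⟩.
0.9623i|01⟩ - 0.1925|10⟩ + 0.1925i|11⟩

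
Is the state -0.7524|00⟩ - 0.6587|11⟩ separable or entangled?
Entangled

Writing the state as a|00⟩ + b|01⟩ + c|10⟩ + d|11⟩, it is a product state iff ad − bc = 0.
Here (a, b, c, d) = (-0.7524, 0, 0, -0.6587): ad − bc = (-0.7524)(-0.6587) − (0)(0) = 0.4956 ≠ 0, so the state is entangled.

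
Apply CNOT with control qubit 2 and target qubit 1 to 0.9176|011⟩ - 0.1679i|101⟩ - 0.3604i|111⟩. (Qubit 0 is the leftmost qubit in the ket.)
0.9176|001⟩ - 0.3604i|101⟩ - 0.1679i|111⟩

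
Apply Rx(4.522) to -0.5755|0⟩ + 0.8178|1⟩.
(0.3664 - 0.6306i)|0⟩ + (-0.5207 + 0.4438i)|1⟩

Rx(4.522) = [[cos(θ/2), −i·sin(θ/2)], [−i·sin(θ/2), cos(θ/2)]]; θ = 4.522, cos(θ/2) ≈ -0.636694, sin(θ/2) ≈ 0.771116.
With a = amp(|0⟩) = -0.5755 and b = amp(|1⟩) = 0.8178:
new amp(|0⟩) = (-0.636694)·a + (-0.771116i)·b = (0.3664 - 0.6306i)
new amp(|1⟩) = (-0.771116i)·a + (-0.636694)·b = (-0.5207 + 0.4438i)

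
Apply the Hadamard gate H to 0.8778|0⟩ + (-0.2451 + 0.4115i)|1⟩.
(0.4474 + 0.291i)|0⟩ + (0.794 - 0.291i)|1⟩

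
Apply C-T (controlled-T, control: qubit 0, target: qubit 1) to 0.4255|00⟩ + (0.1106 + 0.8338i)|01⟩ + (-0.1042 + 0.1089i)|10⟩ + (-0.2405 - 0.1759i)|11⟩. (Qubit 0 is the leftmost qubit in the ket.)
0.4255|00⟩ + (0.1106 + 0.8338i)|01⟩ + (-0.1042 + 0.1089i)|10⟩ + (-0.04568 - 0.2944i)|11⟩

C-T leaves the control-|0⟩ kets |00⟩, |01⟩ unchanged and applies T to qubit 1 on the control-|1⟩ pair (|10⟩, |11⟩).
T = [[1, 0], [0, (1/√2 + (1/√2)i)]].
With a = amp(|10⟩) = (-0.1042 + 0.1089i) and b = amp(|11⟩) = (-0.2405 - 0.1759i):
new amp(|10⟩) = (1)·a = (-0.1042 + 0.1089i)
new amp(|11⟩) = (1/√2 + (1/√2)i)·b = (-0.04568 - 0.2944i)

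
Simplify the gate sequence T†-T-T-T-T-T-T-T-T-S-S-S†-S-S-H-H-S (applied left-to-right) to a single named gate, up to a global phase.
T†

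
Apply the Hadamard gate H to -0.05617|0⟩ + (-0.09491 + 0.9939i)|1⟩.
(-0.1068 + 0.7028i)|0⟩ + (0.02739 - 0.7028i)|1⟩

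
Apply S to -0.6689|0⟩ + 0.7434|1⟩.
-0.6689|0⟩ + 0.7434i|1⟩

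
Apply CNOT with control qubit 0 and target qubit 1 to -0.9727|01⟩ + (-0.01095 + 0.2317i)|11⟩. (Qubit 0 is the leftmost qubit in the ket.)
-0.9727|01⟩ + (-0.01095 + 0.2317i)|10⟩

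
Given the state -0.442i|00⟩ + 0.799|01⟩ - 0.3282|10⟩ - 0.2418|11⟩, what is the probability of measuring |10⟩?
0.1077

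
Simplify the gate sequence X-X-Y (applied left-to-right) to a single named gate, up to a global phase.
Y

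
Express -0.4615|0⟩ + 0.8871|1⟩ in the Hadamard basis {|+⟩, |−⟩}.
0.3009|+⟩ - 0.9536|−⟩

With |ψ⟩ = α|0⟩ + β|1⟩, the Hadamard-basis coefficients are ⟨+|ψ⟩ = (α + β)/√2 and ⟨−|ψ⟩ = (α − β)/√2.
Here α = -0.4615, β = 0.8871: (α + β)/√2 = 0.3009, (α − β)/√2 = -0.9536.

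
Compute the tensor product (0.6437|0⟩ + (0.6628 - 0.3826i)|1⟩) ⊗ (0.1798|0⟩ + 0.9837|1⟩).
0.1157|00⟩ + 0.6332|01⟩ + (0.1192 - 0.06879i)|10⟩ + (0.652 - 0.3764i)|11⟩

amp(|b₁b₂…⟩) = product of the factor amplitudes for bits b₁, b₂, …; only kets whose every factor amplitude is nonzero survive.
|00⟩: (0.6437)(0.1798) = 0.1157
|01⟩: (0.6437)(0.9837) = 0.6332
|10⟩: (0.6628 - 0.3826i)(0.1798) = (0.1192 - 0.06879i)
|11⟩: (0.6628 - 0.3826i)(0.9837) = (0.652 - 0.3764i)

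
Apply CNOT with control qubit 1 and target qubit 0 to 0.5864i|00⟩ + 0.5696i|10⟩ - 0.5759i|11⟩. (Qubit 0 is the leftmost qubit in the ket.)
0.5864i|00⟩ - 0.5759i|01⟩ + 0.5696i|10⟩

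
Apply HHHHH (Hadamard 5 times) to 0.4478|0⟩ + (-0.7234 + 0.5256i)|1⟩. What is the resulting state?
(-0.1949 + 0.3717i)|0⟩ + (0.8282 - 0.3717i)|1⟩

H² = I, so H^5 = H: a single Hadamard. With (a, b) = (0.4478, (-0.7234 + 0.5256i)), H gives ((a + b)/√2, (a − b)/√2) = ((-0.1949 + 0.3717i), (0.8282 - 0.3717i)).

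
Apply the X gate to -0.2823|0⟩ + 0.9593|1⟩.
0.9593|0⟩ - 0.2823|1⟩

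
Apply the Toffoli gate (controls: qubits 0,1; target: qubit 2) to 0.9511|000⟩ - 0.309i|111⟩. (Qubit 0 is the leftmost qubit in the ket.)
0.9511|000⟩ - 0.309i|110⟩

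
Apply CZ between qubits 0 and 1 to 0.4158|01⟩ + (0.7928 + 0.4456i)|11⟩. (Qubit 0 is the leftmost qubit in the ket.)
0.4158|01⟩ + (-0.7928 - 0.4456i)|11⟩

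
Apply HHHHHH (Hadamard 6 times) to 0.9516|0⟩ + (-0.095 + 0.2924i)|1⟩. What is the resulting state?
0.9516|0⟩ + (-0.095 + 0.2924i)|1⟩

H² = I, so an even number of Hadamards cancels: H^6 = I and the state is unchanged.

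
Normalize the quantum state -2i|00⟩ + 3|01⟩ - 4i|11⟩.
-0.3714i|00⟩ + 0.5571|01⟩ - 0.7428i|11⟩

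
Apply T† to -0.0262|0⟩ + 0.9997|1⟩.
-0.0262|0⟩ + (0.7069 - 0.7069i)|1⟩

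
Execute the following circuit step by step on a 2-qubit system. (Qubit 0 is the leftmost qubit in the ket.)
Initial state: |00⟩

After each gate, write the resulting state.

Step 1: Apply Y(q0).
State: i|10⟩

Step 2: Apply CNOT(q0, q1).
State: i|11⟩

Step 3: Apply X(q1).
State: i|10⟩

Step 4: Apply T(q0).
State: (-1/√2 + (1/√2)i)|10⟩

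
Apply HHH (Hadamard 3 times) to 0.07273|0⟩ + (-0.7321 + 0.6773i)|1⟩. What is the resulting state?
(-0.4662 + 0.4789i)|0⟩ + (0.5691 - 0.4789i)|1⟩

H² = I, so H^3 = H: a single Hadamard. With (a, b) = (0.07273, (-0.7321 + 0.6773i)), H gives ((a + b)/√2, (a − b)/√2) = ((-0.4662 + 0.4789i), (0.5691 - 0.4789i)).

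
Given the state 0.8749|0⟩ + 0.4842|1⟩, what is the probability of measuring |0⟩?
0.7655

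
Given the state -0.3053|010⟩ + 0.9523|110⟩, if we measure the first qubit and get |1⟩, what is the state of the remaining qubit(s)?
|10⟩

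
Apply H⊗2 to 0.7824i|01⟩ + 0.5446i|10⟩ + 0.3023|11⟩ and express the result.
(0.1512 + 0.6635i)|00⟩ + (-0.1512 - 0.1189i)|01⟩ + (-0.1512 + 0.1189i)|10⟩ + (0.1512 - 0.6635i)|11⟩

H⊗2 gives amp(|y⟩) = (1/2) Σ_x (−1)^(x·y) amp(|x⟩), where x·y is the number of positions in which both x and y have a 1.
|00⟩: (0.7824i + 0.5446i + 0.3023)/2 = (0.1512 + 0.6635i)
|01⟩: (-0.7824i + 0.5446i - 0.3023)/2 = (-0.1512 - 0.1189i)
|10⟩: (0.7824i - 0.5446i - 0.3023)/2 = (-0.1512 + 0.1189i)
|11⟩: (-0.7824i - 0.5446i + 0.3023)/2 = (0.1512 - 0.6635i)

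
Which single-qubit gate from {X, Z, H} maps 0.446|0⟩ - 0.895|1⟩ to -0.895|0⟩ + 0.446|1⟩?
X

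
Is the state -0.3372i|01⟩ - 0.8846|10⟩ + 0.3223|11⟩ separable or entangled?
Entangled

Writing the state as a|00⟩ + b|01⟩ + c|10⟩ + d|11⟩, it is a product state iff ad − bc = 0.
Here (a, b, c, d) = (0, -0.3372i, -0.8846, 0.3223): ad − bc = (0)(0.3223) − (-0.3372i)(-0.8846) = -0.2983i ≠ 0, so the state is entangled.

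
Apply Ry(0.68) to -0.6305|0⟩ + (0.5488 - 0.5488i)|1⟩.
(-0.7774 + 0.183i)|0⟩ + (0.3071 - 0.5174i)|1⟩

Ry(0.68) = [[cos(θ/2), −sin(θ/2)], [sin(θ/2), cos(θ/2)]]; θ = 0.68, cos(θ/2) ≈ 0.942755, sin(θ/2) ≈ 0.333487.
With a = amp(|0⟩) = -0.6305 and b = amp(|1⟩) = (0.5488 - 0.5488i):
new amp(|0⟩) = (0.942755)·a + (-0.333487)·b = (-0.7774 + 0.183i)
new amp(|1⟩) = (0.333487)·a + (0.942755)·b = (0.3071 - 0.5174i)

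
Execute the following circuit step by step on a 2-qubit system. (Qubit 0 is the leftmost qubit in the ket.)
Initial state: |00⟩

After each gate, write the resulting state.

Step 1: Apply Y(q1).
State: i|01⟩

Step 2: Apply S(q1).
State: -|01⟩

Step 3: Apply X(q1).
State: -|00⟩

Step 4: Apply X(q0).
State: -|10⟩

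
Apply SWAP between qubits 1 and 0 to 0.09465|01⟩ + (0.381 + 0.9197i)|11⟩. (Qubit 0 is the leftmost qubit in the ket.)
0.09465|10⟩ + (0.381 + 0.9197i)|11⟩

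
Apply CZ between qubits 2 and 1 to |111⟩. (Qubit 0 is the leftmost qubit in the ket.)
-|111⟩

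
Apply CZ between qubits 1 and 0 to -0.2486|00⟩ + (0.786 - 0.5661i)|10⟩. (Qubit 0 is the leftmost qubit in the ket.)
-0.2486|00⟩ + (0.786 - 0.5661i)|10⟩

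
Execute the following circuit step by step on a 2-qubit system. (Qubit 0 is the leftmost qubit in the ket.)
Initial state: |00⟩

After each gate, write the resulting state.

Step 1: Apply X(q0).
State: |10⟩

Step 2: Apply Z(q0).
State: -|10⟩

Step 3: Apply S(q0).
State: -i|10⟩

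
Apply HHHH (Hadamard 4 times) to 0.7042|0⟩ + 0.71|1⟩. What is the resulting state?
0.7042|0⟩ + 0.71|1⟩

H² = I, so an even number of Hadamards cancels: H^4 = I and the state is unchanged.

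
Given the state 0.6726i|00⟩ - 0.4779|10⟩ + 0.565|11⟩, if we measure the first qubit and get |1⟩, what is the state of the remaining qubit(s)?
-0.6458|0⟩ + 0.7635|1⟩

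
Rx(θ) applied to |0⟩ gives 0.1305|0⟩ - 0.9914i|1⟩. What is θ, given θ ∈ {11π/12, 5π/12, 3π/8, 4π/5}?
11π/12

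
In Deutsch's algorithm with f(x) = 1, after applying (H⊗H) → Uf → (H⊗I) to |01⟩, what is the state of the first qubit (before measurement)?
|0⟩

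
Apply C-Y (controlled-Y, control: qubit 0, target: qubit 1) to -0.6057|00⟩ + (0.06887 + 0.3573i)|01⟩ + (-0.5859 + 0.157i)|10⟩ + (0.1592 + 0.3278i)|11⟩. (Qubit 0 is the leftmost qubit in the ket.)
-0.6057|00⟩ + (0.06887 + 0.3573i)|01⟩ + (0.3278 - 0.1592i)|10⟩ + (-0.157 - 0.5859i)|11⟩

C-Y leaves the control-|0⟩ kets |00⟩, |01⟩ unchanged and applies Y to qubit 1 on the control-|1⟩ pair (|10⟩, |11⟩).
Y = [[0, -i], [i, 0]].
With a = amp(|10⟩) = (-0.5859 + 0.157i) and b = amp(|11⟩) = (0.1592 + 0.3278i):
new amp(|10⟩) = (-i)·b = (0.3278 - 0.1592i)
new amp(|11⟩) = (i)·a = (-0.157 - 0.5859i)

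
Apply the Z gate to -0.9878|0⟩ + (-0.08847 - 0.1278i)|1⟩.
-0.9878|0⟩ + (0.08847 + 0.1278i)|1⟩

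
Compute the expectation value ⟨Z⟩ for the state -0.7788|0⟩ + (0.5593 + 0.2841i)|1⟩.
0.213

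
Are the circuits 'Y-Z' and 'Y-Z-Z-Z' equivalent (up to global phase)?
Yes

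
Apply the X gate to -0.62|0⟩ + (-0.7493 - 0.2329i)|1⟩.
(-0.7493 - 0.2329i)|0⟩ - 0.62|1⟩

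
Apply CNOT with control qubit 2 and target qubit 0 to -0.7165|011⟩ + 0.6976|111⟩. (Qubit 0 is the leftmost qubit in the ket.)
0.6976|011⟩ - 0.7165|111⟩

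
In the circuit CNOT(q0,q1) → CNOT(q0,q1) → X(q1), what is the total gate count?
3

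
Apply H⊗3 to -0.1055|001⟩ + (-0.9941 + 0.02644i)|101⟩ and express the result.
(-0.3888 + 0.009348i)|000⟩ + (0.3888 - 0.009348i)|001⟩ + (-0.3888 + 0.009348i)|010⟩ + (0.3888 - 0.009348i)|011⟩ + (0.3142 - 0.009348i)|100⟩ + (-0.3142 + 0.009348i)|101⟩ + (0.3142 - 0.009348i)|110⟩ + (-0.3142 + 0.009348i)|111⟩

H⊗3 gives amp(|y⟩) = (1/2√2) Σ_x (−1)^(x·y) amp(|x⟩), where x·y is the number of positions in which both x and y have a 1.
|000⟩: (-0.1055 + (-0.9941 + 0.02644i))/(2√2) = (-0.3888 + 0.009348i)
|001⟩: (0.1055 - (-0.9941 + 0.02644i))/(2√2) = (0.3888 - 0.009348i)
|010⟩: (-0.1055 + (-0.9941 + 0.02644i))/(2√2) = (-0.3888 + 0.009348i)
|011⟩: (0.1055 - (-0.9941 + 0.02644i))/(2√2) = (0.3888 - 0.009348i)
|100⟩: (-0.1055 - (-0.9941 + 0.02644i))/(2√2) = (0.3142 - 0.009348i)
|101⟩: (0.1055 + (-0.9941 + 0.02644i))/(2√2) = (-0.3142 + 0.009348i)
|110⟩: (-0.1055 - (-0.9941 + 0.02644i))/(2√2) = (0.3142 - 0.009348i)
|111⟩: (0.1055 + (-0.9941 + 0.02644i))/(2√2) = (-0.3142 + 0.009348i)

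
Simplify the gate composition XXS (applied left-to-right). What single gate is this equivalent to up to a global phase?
S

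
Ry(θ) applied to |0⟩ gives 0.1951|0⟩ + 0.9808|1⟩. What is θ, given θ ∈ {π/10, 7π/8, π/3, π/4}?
7π/8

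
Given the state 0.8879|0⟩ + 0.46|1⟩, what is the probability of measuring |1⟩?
0.2116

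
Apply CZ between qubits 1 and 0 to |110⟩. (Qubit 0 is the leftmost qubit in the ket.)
-|110⟩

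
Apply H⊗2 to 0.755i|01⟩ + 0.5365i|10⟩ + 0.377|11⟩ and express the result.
(0.1885 + 0.6458i)|00⟩ + (-0.1885 - 0.1093i)|01⟩ + (-0.1885 + 0.1093i)|10⟩ + (0.1885 - 0.6458i)|11⟩

H⊗2 gives amp(|y⟩) = (1/2) Σ_x (−1)^(x·y) amp(|x⟩), where x·y is the number of positions in which both x and y have a 1.
|00⟩: (0.755i + 0.5365i + 0.377)/2 = (0.1885 + 0.6458i)
|01⟩: (-0.755i + 0.5365i - 0.377)/2 = (-0.1885 - 0.1093i)
|10⟩: (0.755i - 0.5365i - 0.377)/2 = (-0.1885 + 0.1093i)
|11⟩: (-0.755i - 0.5365i + 0.377)/2 = (0.1885 - 0.6458i)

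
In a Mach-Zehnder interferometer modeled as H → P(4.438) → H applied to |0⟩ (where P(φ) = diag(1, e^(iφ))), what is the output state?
(0.3645 - 0.4813i)|0⟩ + (0.6355 + 0.4813i)|1⟩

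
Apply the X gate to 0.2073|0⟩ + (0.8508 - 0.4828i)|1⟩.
(0.8508 - 0.4828i)|0⟩ + 0.2073|1⟩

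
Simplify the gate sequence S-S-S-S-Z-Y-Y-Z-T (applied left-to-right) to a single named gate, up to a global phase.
T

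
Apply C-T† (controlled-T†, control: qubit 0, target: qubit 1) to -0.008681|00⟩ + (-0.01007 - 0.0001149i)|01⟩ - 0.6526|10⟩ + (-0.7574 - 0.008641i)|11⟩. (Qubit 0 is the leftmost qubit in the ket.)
-0.008681|00⟩ + (-0.01007 - 0.0001149i)|01⟩ - 0.6526|10⟩ + (-0.5417 + 0.5295i)|11⟩

C-T† leaves the control-|0⟩ kets |00⟩, |01⟩ unchanged and applies T† to qubit 1 on the control-|1⟩ pair (|10⟩, |11⟩).
T† = [[1, 0], [0, (1/√2 - (1/√2)i)]].
With a = amp(|10⟩) = -0.6526 and b = amp(|11⟩) = (-0.7574 - 0.008641i):
new amp(|10⟩) = (1)·a = -0.6526
new amp(|11⟩) = (1/√2 - (1/√2)i)·b = (-0.5417 + 0.5295i)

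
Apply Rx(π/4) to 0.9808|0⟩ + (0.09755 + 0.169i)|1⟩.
(0.9708 - 0.03733i)|0⟩ + (0.09012 - 0.2192i)|1⟩

Rx(π/4) = [[cos(θ/2), −i·sin(θ/2)], [−i·sin(θ/2), cos(θ/2)]]; θ = π/4, cos(θ/2) ≈ 0.92388, sin(θ/2) ≈ 0.382683.
With a = amp(|0⟩) = 0.9808 and b = amp(|1⟩) = (0.09755 + 0.169i):
new amp(|0⟩) = (0.92388)·a + (-0.382683i)·b = (0.9708 - 0.03733i)
new amp(|1⟩) = (-0.382683i)·a + (0.92388)·b = (0.09012 - 0.2192i)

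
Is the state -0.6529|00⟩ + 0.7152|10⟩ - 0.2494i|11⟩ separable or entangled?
Entangled

Writing the state as a|00⟩ + b|01⟩ + c|10⟩ + d|11⟩, it is a product state iff ad − bc = 0.
Here (a, b, c, d) = (-0.6529, 0, 0.7152, -0.2494i): ad − bc = (-0.6529)(-0.2494i) − (0)(0.7152) = 0.1628i ≠ 0, so the state is entangled.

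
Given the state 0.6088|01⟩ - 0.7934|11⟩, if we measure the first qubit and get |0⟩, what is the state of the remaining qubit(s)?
|1⟩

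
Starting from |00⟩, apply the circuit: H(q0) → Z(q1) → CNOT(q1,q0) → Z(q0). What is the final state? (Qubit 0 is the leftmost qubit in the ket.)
1/√2|00⟩ - 1/√2|10⟩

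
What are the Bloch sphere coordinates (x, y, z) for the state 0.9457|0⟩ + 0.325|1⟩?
(0.6147, 0, 0.7887)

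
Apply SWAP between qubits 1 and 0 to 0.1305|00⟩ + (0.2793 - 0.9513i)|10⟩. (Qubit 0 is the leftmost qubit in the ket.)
0.1305|00⟩ + (0.2793 - 0.9513i)|01⟩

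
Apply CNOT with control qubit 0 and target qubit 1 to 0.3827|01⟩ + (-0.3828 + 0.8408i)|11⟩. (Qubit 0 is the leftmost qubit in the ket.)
0.3827|01⟩ + (-0.3828 + 0.8408i)|10⟩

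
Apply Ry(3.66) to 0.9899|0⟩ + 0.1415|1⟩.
-0.3905|0⟩ + 0.9206|1⟩

Ry(3.66) = [[cos(θ/2), −sin(θ/2)], [sin(θ/2), cos(θ/2)]]; θ = 3.66, cos(θ/2) ≈ -0.256311, sin(θ/2) ≈ 0.966594.
With a = amp(|0⟩) = 0.9899 and b = amp(|1⟩) = 0.1415:
new amp(|0⟩) = (-0.256311)·a + (-0.966594)·b = -0.3905
new amp(|1⟩) = (0.966594)·a + (-0.256311)·b = 0.9206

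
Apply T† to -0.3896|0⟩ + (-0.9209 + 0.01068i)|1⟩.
-0.3896|0⟩ + (-0.6436 + 0.6587i)|1⟩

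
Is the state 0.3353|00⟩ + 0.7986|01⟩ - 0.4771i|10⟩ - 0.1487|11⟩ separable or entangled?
Entangled

Writing the state as a|00⟩ + b|01⟩ + c|10⟩ + d|11⟩, it is a product state iff ad − bc = 0.
Here (a, b, c, d) = (0.3353, 0.7986, -0.4771i, -0.1487): ad − bc = (0.3353)(-0.1487) − (0.7986)(-0.4771i) = (-0.04986 + 0.381i) ≠ 0, so the state is entangled.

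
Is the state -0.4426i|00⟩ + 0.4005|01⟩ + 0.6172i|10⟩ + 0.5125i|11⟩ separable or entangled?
Entangled

Writing the state as a|00⟩ + b|01⟩ + c|10⟩ + d|11⟩, it is a product state iff ad − bc = 0.
Here (a, b, c, d) = (-0.4426i, 0.4005, 0.6172i, 0.5125i): ad − bc = (-0.4426i)(0.5125i) − (0.4005)(0.6172i) = (0.2268 - 0.2472i) ≠ 0, so the state is entangled.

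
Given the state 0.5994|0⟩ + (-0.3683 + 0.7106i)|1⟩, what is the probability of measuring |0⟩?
0.3593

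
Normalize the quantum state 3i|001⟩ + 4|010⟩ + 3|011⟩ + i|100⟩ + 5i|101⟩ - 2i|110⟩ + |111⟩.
0.3721i|001⟩ + 0.4961|010⟩ + 0.3721|011⟩ + 0.124i|100⟩ + 0.6202i|101⟩ - 0.2481i|110⟩ + 0.124|111⟩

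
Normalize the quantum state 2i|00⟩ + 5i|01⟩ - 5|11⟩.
0.2722i|00⟩ + 0.6804i|01⟩ - 0.6804|11⟩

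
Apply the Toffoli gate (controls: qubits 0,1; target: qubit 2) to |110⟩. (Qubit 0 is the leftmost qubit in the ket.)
|111⟩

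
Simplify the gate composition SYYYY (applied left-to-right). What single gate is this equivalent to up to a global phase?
S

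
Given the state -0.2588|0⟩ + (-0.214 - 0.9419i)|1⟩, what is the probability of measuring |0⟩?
0.06698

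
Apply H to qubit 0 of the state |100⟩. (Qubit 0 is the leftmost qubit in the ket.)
1/√2|000⟩ - 1/√2|100⟩

H on qubit 0 mixes each pair of kets that differ only in qubit 0: amplitudes (a, b) of (|…0…⟩, |…1…⟩) become ((a + b)/√2, (a − b)/√2). Kets absent from the input have amplitude 0.
(|000⟩, |100⟩): (a, b) = (0, 1) → (1/√2, -1/√2)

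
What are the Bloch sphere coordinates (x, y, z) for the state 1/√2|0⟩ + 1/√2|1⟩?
(1, 0, 0)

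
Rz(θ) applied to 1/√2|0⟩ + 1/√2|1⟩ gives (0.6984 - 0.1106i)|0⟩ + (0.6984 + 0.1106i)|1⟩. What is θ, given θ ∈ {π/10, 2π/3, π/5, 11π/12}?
π/10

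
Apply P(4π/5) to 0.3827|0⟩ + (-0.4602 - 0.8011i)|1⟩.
0.3827|0⟩ + (0.8432 + 0.3776i)|1⟩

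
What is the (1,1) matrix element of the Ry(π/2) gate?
1/√2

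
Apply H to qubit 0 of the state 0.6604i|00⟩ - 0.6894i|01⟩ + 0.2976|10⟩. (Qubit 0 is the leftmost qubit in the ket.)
(0.2104 + 0.467i)|00⟩ - 0.4875i|01⟩ + (-0.2104 + 0.467i)|10⟩ - 0.4875i|11⟩

H on qubit 0 mixes each pair of kets that differ only in qubit 0: amplitudes (a, b) of (|…0…⟩, |…1…⟩) become ((a + b)/√2, (a − b)/√2). Kets absent from the input have amplitude 0.
(|00⟩, |10⟩): (a, b) = (0.6604i, 0.2976) → ((0.2104 + 0.467i), (-0.2104 + 0.467i))
(|01⟩, |11⟩): (a, b) = (-0.6894i, 0) → (-0.4875i, -0.4875i)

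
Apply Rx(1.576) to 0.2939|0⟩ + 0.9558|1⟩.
(0.2073 - 0.6776i)|0⟩ + (0.6741 - 0.2084i)|1⟩

Rx(1.576) = [[cos(θ/2), −i·sin(θ/2)], [−i·sin(θ/2), cos(θ/2)]]; θ = 1.576, cos(θ/2) ≈ 0.705265, sin(θ/2) ≈ 0.708944.
With a = amp(|0⟩) = 0.2939 and b = amp(|1⟩) = 0.9558:
new amp(|0⟩) = (0.705265)·a + (-0.708944i)·b = (0.2073 - 0.6776i)
new amp(|1⟩) = (-0.708944i)·a + (0.705265)·b = (0.6741 - 0.2084i)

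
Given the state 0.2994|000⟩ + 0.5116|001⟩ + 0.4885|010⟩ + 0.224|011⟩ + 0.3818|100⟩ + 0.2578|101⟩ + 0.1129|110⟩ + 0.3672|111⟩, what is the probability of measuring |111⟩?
0.1348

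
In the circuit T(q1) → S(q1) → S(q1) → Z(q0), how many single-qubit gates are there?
4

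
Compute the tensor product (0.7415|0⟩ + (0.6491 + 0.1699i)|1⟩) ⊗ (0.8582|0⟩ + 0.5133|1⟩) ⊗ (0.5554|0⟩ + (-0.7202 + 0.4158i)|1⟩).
0.3534|000⟩ + (-0.4583 + 0.2646i)|001⟩ + 0.2114|010⟩ + (-0.2741 + 0.1583i)|011⟩ + (0.3094 + 0.08098i)|100⟩ + (-0.4618 + 0.1266i)|101⟩ + (0.185 + 0.04844i)|110⟩ + (-0.2762 + 0.07573i)|111⟩

amp(|b₁b₂…⟩) = product of the factor amplitudes for bits b₁, b₂, …; only kets whose every factor amplitude is nonzero survive.
|000⟩: (0.7415)(0.8582)(0.5554) = 0.3534
|001⟩: (0.7415)(0.8582)(-0.7202 + 0.4158i) = (-0.4583 + 0.2646i)
|010⟩: (0.7415)(0.5133)(0.5554) = 0.2114
|011⟩: (0.7415)(0.5133)(-0.7202 + 0.4158i) = (-0.2741 + 0.1583i)
|100⟩: (0.6491 + 0.1699i)(0.8582)(0.5554) = (0.3094 + 0.08098i)
|101⟩: (0.6491 + 0.1699i)(0.8582)(-0.7202 + 0.4158i) = (-0.4618 + 0.1266i)
|110⟩: (0.6491 + 0.1699i)(0.5133)(0.5554) = (0.185 + 0.04844i)
|111⟩: (0.6491 + 0.1699i)(0.5133)(-0.7202 + 0.4158i) = (-0.2762 + 0.07573i)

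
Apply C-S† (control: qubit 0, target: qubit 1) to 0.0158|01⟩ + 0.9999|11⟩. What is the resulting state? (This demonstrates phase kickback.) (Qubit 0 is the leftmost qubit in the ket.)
0.0158|01⟩ - 0.9999i|11⟩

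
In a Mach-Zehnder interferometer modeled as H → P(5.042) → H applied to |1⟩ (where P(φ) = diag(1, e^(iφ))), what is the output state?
(0.3382 + 0.4731i)|0⟩ + (0.6618 - 0.4731i)|1⟩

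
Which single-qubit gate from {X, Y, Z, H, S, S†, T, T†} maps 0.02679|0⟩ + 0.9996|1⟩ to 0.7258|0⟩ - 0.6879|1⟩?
H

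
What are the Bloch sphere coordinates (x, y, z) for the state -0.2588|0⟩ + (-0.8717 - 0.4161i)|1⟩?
(0.4512, 0.2154, -0.866)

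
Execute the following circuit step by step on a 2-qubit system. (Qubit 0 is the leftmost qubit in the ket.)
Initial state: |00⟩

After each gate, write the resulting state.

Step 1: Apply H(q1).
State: 1/√2|00⟩ + 1/√2|01⟩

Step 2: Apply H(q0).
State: 1/2|00⟩ + 1/2|01⟩ + 1/2|10⟩ + 1/2|11⟩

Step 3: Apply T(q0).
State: 1/2|00⟩ + 1/2|01⟩ + (1/√8 + (1/√8)i)|10⟩ + (1/√8 + (1/√8)i)|11⟩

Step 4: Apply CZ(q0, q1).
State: 1/2|00⟩ + 1/2|01⟩ + (1/√8 + (1/√8)i)|10⟩ + (-1/√8 - (1/√8)i)|11⟩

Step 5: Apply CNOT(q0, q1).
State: 1/2|00⟩ + 1/2|01⟩ + (-1/√8 - (1/√8)i)|10⟩ + (1/√8 + (1/√8)i)|11⟩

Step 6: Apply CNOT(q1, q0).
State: 1/2|00⟩ + (1/√8 + (1/√8)i)|01⟩ + (-1/√8 - (1/√8)i)|10⟩ + 1/2|11⟩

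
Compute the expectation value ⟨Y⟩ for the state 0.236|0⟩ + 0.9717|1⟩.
0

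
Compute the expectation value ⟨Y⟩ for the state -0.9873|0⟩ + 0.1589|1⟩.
0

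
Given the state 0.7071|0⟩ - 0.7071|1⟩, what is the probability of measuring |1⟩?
0.5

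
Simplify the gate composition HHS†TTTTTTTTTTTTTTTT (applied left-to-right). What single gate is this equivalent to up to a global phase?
S†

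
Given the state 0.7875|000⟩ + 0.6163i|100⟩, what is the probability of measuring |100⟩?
0.3798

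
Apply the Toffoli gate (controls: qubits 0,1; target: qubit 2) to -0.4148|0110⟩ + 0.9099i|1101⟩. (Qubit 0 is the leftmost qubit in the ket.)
-0.4148|0110⟩ + 0.9099i|1111⟩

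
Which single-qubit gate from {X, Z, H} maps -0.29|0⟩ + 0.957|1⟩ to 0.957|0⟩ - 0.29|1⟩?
X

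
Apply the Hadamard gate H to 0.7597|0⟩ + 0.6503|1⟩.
0.997|0⟩ + 0.07736|1⟩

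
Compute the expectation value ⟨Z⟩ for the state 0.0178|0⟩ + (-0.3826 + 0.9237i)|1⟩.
-0.9993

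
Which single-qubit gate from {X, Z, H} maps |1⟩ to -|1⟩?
Z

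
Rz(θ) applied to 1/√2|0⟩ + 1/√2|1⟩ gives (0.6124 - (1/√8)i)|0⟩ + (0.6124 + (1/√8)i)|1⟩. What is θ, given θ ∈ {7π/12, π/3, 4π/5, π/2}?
π/3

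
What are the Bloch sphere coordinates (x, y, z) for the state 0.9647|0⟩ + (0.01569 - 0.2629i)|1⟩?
(0.03027, -0.5072, 0.8613)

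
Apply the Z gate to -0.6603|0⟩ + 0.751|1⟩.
-0.6603|0⟩ - 0.751|1⟩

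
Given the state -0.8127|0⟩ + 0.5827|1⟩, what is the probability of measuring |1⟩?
0.3395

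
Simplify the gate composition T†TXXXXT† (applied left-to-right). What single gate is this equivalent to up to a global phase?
T†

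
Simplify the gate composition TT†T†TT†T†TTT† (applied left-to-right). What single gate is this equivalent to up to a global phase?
T†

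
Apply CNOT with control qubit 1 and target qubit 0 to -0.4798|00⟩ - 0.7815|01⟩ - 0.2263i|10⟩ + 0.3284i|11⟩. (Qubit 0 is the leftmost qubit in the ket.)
-0.4798|00⟩ + 0.3284i|01⟩ - 0.2263i|10⟩ - 0.7815|11⟩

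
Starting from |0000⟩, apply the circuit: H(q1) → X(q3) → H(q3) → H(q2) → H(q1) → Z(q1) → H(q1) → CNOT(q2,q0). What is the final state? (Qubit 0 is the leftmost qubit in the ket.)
1/√8|0000⟩ - 1/√8|0001⟩ + 1/√8|0100⟩ - 1/√8|0101⟩ + 1/√8|1010⟩ - 1/√8|1011⟩ + 1/√8|1110⟩ - 1/√8|1111⟩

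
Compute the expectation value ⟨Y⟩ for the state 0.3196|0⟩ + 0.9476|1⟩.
0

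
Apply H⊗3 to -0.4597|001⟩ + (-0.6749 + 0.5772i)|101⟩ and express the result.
(-0.4011 + 0.2041i)|000⟩ + (0.4011 - 0.2041i)|001⟩ + (-0.4011 + 0.2041i)|010⟩ + (0.4011 - 0.2041i)|011⟩ + (0.07608 - 0.2041i)|100⟩ + (-0.07608 + 0.2041i)|101⟩ + (0.07608 - 0.2041i)|110⟩ + (-0.07608 + 0.2041i)|111⟩

H⊗3 gives amp(|y⟩) = (1/2√2) Σ_x (−1)^(x·y) amp(|x⟩), where x·y is the number of positions in which both x and y have a 1.
|000⟩: (-0.4597 + (-0.6749 + 0.5772i))/(2√2) = (-0.4011 + 0.2041i)
|001⟩: (0.4597 - (-0.6749 + 0.5772i))/(2√2) = (0.4011 - 0.2041i)
|010⟩: (-0.4597 + (-0.6749 + 0.5772i))/(2√2) = (-0.4011 + 0.2041i)
|011⟩: (0.4597 - (-0.6749 + 0.5772i))/(2√2) = (0.4011 - 0.2041i)
|100⟩: (-0.4597 - (-0.6749 + 0.5772i))/(2√2) = (0.07608 - 0.2041i)
|101⟩: (0.4597 + (-0.6749 + 0.5772i))/(2√2) = (-0.07608 + 0.2041i)
|110⟩: (-0.4597 - (-0.6749 + 0.5772i))/(2√2) = (0.07608 - 0.2041i)
|111⟩: (0.4597 + (-0.6749 + 0.5772i))/(2√2) = (-0.07608 + 0.2041i)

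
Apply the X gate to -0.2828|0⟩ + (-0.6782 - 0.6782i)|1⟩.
(-0.6782 - 0.6782i)|0⟩ - 0.2828|1⟩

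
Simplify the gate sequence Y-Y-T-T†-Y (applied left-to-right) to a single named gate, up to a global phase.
Y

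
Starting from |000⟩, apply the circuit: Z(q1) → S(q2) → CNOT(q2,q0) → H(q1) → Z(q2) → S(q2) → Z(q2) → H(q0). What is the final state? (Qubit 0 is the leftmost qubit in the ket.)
1/2|000⟩ + 1/2|010⟩ + 1/2|100⟩ + 1/2|110⟩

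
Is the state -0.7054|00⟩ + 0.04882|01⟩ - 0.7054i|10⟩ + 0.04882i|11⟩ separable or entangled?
Separable

Writing the state as a|00⟩ + b|01⟩ + c|10⟩ + d|11⟩, it is a product state iff ad − bc = 0.
Here (a, b, c, d) = (-0.7054, 0.04882, -0.7054i, 0.04882i): ad − bc = (-0.7054)(0.04882i) − (0.04882)(-0.7054i) = 0, so the state is separable.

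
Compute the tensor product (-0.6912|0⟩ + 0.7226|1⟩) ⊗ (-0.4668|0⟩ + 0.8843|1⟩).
0.3227|00⟩ - 0.6112|01⟩ - 0.3373|10⟩ + 0.639|11⟩

amp(|b₁b₂…⟩) = product of the factor amplitudes for bits b₁, b₂, …; only kets whose every factor amplitude is nonzero survive.
|00⟩: (-0.6912)(-0.4668) = 0.3227
|01⟩: (-0.6912)(0.8843) = -0.6112
|10⟩: (0.7226)(-0.4668) = -0.3373
|11⟩: (0.7226)(0.8843) = 0.639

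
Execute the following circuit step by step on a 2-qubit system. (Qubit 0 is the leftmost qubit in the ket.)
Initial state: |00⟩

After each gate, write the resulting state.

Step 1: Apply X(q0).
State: |10⟩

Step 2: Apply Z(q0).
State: -|10⟩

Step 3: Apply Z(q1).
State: -|10⟩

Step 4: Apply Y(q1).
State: -i|11⟩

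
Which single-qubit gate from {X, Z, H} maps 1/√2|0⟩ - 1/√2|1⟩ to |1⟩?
H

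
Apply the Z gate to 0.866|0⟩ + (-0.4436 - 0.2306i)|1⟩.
0.866|0⟩ + (0.4436 + 0.2306i)|1⟩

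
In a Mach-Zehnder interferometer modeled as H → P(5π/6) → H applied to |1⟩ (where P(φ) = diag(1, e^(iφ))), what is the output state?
(0.933 - 0.25i)|0⟩ + (0.06699 + 0.25i)|1⟩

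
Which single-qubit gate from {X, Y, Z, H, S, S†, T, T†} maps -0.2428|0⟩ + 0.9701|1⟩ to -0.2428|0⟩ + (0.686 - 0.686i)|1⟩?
T†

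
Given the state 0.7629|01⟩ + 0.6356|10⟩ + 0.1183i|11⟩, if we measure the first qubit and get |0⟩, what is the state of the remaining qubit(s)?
|1⟩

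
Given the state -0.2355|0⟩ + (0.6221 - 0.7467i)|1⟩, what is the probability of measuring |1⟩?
0.9446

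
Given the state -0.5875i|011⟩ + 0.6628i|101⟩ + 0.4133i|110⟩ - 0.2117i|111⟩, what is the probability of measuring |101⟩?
0.4393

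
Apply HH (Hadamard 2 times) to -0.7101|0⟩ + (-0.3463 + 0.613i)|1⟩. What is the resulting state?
-0.7101|0⟩ + (-0.3463 + 0.613i)|1⟩

H² = I, so an even number of Hadamards cancels: H^2 = I and the state is unchanged.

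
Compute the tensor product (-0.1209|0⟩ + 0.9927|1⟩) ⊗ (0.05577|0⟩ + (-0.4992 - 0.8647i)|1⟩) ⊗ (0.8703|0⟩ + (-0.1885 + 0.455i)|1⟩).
-0.005868|000⟩ + (0.001271 - 0.003068i)|001⟩ + (0.05253 + 0.09098i)|010⟩ + (-0.05894 + 0.007755i)|011⟩ + 0.04818|100⟩ + (-0.01044 + 0.02519i)|101⟩ + (-0.4313 - 0.7471i)|110⟩ + (0.484 - 0.06367i)|111⟩

amp(|b₁b₂…⟩) = product of the factor amplitudes for bits b₁, b₂, …; only kets whose every factor amplitude is nonzero survive.
|000⟩: (-0.1209)(0.05577)(0.8703) = -0.005868
|001⟩: (-0.1209)(0.05577)(-0.1885 + 0.455i) = (0.001271 - 0.003068i)
|010⟩: (-0.1209)(-0.4992 - 0.8647i)(0.8703) = (0.05253 + 0.09098i)
|011⟩: (-0.1209)(-0.4992 - 0.8647i)(-0.1885 + 0.455i) = (-0.05894 + 0.007755i)
|100⟩: (0.9927)(0.05577)(0.8703) = 0.04818
|101⟩: (0.9927)(0.05577)(-0.1885 + 0.455i) = (-0.01044 + 0.02519i)
|110⟩: (0.9927)(-0.4992 - 0.8647i)(0.8703) = (-0.4313 - 0.7471i)
|111⟩: (0.9927)(-0.4992 - 0.8647i)(-0.1885 + 0.455i) = (0.484 - 0.06367i)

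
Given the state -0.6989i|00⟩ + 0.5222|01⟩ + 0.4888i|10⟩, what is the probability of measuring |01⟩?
0.2727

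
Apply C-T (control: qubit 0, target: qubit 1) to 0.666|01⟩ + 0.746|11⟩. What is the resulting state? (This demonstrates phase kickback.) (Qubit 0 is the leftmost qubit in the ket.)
0.666|01⟩ + (0.5275 + 0.5275i)|11⟩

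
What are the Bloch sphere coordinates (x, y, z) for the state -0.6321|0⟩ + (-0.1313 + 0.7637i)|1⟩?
(0.166, -0.9655, -0.2009)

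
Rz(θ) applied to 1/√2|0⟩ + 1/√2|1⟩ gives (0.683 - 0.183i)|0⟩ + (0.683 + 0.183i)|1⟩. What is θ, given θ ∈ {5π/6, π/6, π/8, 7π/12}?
π/6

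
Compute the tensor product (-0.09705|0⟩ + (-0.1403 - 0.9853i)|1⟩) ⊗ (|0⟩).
-0.09705|00⟩ + (-0.1403 - 0.9853i)|10⟩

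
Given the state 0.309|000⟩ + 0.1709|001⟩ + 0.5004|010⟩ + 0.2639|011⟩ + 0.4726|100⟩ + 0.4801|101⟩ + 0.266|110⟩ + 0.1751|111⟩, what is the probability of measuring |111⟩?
0.03066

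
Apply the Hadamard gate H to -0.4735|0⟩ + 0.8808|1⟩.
0.288|0⟩ - 0.9576|1⟩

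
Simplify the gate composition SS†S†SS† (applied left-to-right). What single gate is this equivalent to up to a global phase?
S†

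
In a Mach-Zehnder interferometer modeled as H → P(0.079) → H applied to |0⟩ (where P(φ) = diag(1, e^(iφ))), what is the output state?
(0.9984 + 0.03946i)|0⟩ + (0.001559 - 0.03946i)|1⟩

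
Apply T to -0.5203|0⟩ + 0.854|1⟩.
-0.5203|0⟩ + (0.6039 + 0.6039i)|1⟩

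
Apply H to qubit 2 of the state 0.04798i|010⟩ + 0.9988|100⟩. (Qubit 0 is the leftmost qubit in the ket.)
0.03393i|010⟩ + 0.03393i|011⟩ + 0.7063|100⟩ + 0.7063|101⟩

H on qubit 2 mixes each pair of kets that differ only in qubit 2: amplitudes (a, b) of (|…0…⟩, |…1…⟩) become ((a + b)/√2, (a − b)/√2). Kets absent from the input have amplitude 0.
(|010⟩, |011⟩): (a, b) = (0.04798i, 0) → (0.03393i, 0.03393i)
(|100⟩, |101⟩): (a, b) = (0.9988, 0) → (0.7063, 0.7063)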